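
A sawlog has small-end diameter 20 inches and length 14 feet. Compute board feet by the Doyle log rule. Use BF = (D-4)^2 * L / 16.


Doyle: BF = (D - 4)^2 * L / 16
Adjusted diameter = 20 - 4 = 16 in
(D-4)^2 = 16^2 = 256
BF = 256 * 14 / 16 = 224 BF

224


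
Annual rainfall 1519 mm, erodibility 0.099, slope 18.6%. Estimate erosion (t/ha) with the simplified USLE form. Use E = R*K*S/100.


Formula: E = R * K * S / 100  (simplified USLE)
R * K = 1519 * 0.099 = 150.381
E = 150.381 * 18.6 / 100 = 27.97 t/ha

27.97


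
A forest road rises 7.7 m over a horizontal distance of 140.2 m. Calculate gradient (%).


Formula: Gradient = rise / run * 100
Gradient = 7.7 / 140.2 * 100 = 5.5%

5.5


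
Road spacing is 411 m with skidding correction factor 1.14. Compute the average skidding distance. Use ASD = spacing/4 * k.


Formula: ASD = (spacing / 4) * correction
Uncorrected distance = spacing / 4 = 411 / 4 = 102.75 m
ASD = 102.75 * 1.14 = 117 m

117


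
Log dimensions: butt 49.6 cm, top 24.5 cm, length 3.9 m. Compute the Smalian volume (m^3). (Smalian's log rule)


Smalian: V = (A1 + A2)/2 * L,  A = pi*(D/200)^2
A1 = pi*(49.6/200)^2 = 0.193221 m^2
A2 = pi*(24.5/200)^2 = 0.047144 m^2
V = (0.193221+0.047144)/2*3.9 = 0.4687 m^3

0.4687


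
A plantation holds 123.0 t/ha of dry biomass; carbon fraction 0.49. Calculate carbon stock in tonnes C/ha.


Formula: Carbon Stock = Biomass * Carbon Fraction
C = 123.0 t/ha * 0.49
C = 60.3 t C/ha

60.3


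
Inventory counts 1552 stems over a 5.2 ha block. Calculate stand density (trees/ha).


Formula: Stand Density = N_trees / Area_ha
Density = 1552 trees / 5.2 ha
Density = 298 trees/ha

298


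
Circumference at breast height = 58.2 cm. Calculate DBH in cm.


Formula: DBH = C / pi
DBH = 58.2 / pi
pi = 3.14159...
DBH = 18.5 cm

18.5


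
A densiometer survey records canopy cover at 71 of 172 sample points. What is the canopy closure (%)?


Formula: Canopy closure = covered points / total points * 100
Closure = 71 / 172 * 100
Closure = 0.4128 * 100 = 41.3%

41.3


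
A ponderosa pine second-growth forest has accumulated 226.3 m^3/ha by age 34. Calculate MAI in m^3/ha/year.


Formula: MAI = Total Volume / Stand Age
MAI = 226.3 m^3/ha / 34 years
MAI = 6.66 m^3/ha/year

6.66


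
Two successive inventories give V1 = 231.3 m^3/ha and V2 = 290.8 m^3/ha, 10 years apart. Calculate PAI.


Formula: PAI = (V_T2 - V_T1) / (T2 - T1)
Volume increment = 290.8 - 231.3 = 59.5 m^3/ha
PAI = 59.5 / 10 = 5.95 m^3/ha/year

5.95


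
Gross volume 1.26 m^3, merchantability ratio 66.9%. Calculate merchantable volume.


Formula: MV = V_total * (merchantable_pct / 100)
Merchantable fraction = 66.9% / 100 = 0.669
MV = 1.26 m^3 * 0.669 = 0.843 m^3

0.843


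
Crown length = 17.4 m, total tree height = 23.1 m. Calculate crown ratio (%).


Formula: Crown Ratio = (Crown Length / Total Height) * 100
CR = (17.4 m / 23.1 m) * 100
CR = 0.7532 * 100 = 75.3%

75.3


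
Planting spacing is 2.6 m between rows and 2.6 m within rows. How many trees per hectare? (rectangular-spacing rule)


Formula: TPH = 10000 m^2/ha / (spacing_x * spacing_y)
Area per tree = 2.6 m * 2.6 m = 6.76 m^2
TPH = 10000 / 6.76 = 1479 trees/ha

1479


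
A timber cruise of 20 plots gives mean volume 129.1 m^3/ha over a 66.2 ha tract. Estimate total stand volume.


Formula: Total Volume = Mean Volume per ha * Total Area
Total Volume = 129.1 m^3/ha * 66.2 ha
Total Volume = 8546 m^3

8546


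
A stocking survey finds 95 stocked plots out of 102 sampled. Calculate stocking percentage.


Formula: Stocking % = stocked plots / total plots * 100
Stocking = 95 / 102 * 100
Stocking = 0.9314 * 100 = 93.1%

93.1


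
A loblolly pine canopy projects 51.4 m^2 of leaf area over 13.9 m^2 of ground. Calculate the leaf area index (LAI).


Formula: LAI = total leaf area / ground area  (dimensionless)
LAI = 51.4 m^2 / 13.9 m^2
LAI = 3.7

3.7


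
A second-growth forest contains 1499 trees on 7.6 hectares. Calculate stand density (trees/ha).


Formula: Stand Density = N_trees / Area_ha
Density = 1499 trees / 7.6 ha
Density = 197 trees/ha

197


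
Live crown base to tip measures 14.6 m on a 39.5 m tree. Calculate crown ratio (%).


Formula: Crown Ratio = (Crown Length / Total Height) * 100
CR = (14.6 m / 39.5 m) * 100
CR = 0.3696 * 100 = 37.0%

37.0


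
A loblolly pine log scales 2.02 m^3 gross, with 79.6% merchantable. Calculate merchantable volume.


Formula: MV = V_total * (merchantable_pct / 100)
Merchantable fraction = 79.6% / 100 = 0.796
MV = 2.02 m^3 * 0.796 = 1.608 m^3

1.608


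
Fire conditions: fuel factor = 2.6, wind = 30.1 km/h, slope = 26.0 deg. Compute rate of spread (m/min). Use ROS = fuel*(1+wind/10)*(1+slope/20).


Formula: ROS = fuel * (1 + wind/10) * (1 + slope/20)
Wind factor = 1 + 30.1/10 = 4.01
Slope factor = 1 + 26.0/20 = 2.3
ROS = 2.6 * 4.01 * 2.3 = 23.98 m/min

23.98


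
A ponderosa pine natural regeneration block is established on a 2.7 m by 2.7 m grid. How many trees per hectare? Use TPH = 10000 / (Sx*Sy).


Formula: TPH = 10000 m^2/ha / (spacing_x * spacing_y)
Area per tree = 2.7 m * 2.7 m = 7.29 m^2
TPH = 10000 / 7.29 = 1372 trees/ha

1372


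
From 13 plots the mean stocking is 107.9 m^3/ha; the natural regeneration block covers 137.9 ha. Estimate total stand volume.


Formula: Total Volume = Mean Volume per ha * Total Area
Total Volume = 107.9 m^3/ha * 137.9 ha
Total Volume = 14879 m^3

14879


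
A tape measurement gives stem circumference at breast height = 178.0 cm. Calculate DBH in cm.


Formula: DBH = C / pi
DBH = 178.0 / pi
pi = 3.14159...
DBH = 56.7 cm

56.7


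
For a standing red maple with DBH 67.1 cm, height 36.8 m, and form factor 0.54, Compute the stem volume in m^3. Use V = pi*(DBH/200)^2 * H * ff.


Formula: V = pi * (DBH/200)^2 * H * ff
Radius = DBH/200 = 67.1/200 = 0.3355 m
Radius^2 = 0.3355^2 = 0.11256025 m^2
V = pi * 0.11256025 * 36.8 * 0.54
V = 7.027 m^3

7.027


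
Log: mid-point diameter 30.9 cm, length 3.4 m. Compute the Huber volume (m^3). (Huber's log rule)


Huber: V = Am * L,  Am = pi*(Dm/200)^2
Am = pi*(30.9/200)^2 = 0.074991 m^2
V = 0.074991*3.4 = 0.255 m^3

0.255


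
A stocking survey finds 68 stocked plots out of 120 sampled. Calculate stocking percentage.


Formula: Stocking % = stocked plots / total plots * 100
Stocking = 68 / 120 * 100
Stocking = 0.5667 * 100 = 56.7%

56.7


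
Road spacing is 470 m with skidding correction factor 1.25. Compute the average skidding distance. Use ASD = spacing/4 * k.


Formula: ASD = (spacing / 4) * correction
Uncorrected distance = spacing / 4 = 470 / 4 = 117.5 m
ASD = 117.5 * 1.25 = 147 m

147


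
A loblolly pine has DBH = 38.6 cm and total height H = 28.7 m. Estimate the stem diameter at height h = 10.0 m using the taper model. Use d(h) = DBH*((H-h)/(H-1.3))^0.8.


Taper: d(h) = DBH * ((H - h) / (H - 1.3))^0.8
Numerator = H - h = 28.7 - 10.0 = 18.7 m
Denominator = H - 1.3 = 28.7 - 1.3 = 27.4 m
Ratio = 18.7 / 27.4 = 0.68248
d = 38.6 * 0.68248^0.8 = 28.4 cm

28.4


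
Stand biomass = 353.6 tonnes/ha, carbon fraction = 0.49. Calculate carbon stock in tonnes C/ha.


Formula: Carbon Stock = Biomass * Carbon Fraction
C = 353.6 t/ha * 0.49
C = 173.3 t C/ha

173.3


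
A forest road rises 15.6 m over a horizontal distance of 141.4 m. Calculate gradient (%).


Formula: Gradient = rise / run * 100
Gradient = 15.6 / 141.4 * 100 = 11.0%

11.0


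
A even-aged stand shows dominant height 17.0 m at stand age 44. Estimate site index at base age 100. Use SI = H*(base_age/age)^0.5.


Formula: SI = H_dom * (base_age / age)^0.5
Age ratio = 100 / 44 = 2.27273
sqrt(age_ratio) = 1.50756
SI = 17.0 * 1.50756 = 25.6 m

25.6


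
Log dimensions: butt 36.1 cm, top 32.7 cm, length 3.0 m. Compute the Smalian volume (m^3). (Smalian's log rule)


Smalian: V = (A1 + A2)/2 * L,  A = pi*(D/200)^2
A1 = pi*(36.1/200)^2 = 0.102354 m^2
A2 = pi*(32.7/200)^2 = 0.083982 m^2
V = (0.102354+0.083982)/2*3.0 = 0.2795 m^3

0.2795


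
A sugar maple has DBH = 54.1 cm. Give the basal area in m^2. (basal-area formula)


Formula: BA = pi * (DBH/2)^2 / 10000  (cm^2 to m^2)
Radius = DBH/2 = 54.1/2 = 27.05 cm
BA = pi * 27.05^2 / 10000
   = 2298.7112 cm^2 / 10000
   = 0.2299 m^2

0.2299


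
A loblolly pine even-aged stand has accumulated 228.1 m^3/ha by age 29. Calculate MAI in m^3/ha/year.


Formula: MAI = Total Volume / Stand Age
MAI = 228.1 m^3/ha / 29 years
MAI = 7.87 m^3/ha/year

7.87


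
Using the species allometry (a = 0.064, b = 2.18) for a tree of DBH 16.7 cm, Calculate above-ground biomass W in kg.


Formula: W = a * DBH^b  (allometric power law)
DBH^b = 16.7^2.18 = 462.937
W = 0.064 * 462.937 = 29.6 kg

29.6


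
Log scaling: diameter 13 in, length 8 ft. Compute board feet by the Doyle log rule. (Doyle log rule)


Doyle: BF = (D - 4)^2 * L / 16
Adjusted diameter = 13 - 4 = 9 in
(D-4)^2 = 9^2 = 81
BF = 81 * 8 / 16 = 41 BF

41


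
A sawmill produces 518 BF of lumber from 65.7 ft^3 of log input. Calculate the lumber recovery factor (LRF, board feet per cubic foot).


Formula: LRF = Lumber Output (BF) / Log Input (ft^3)
LRF = 518 BF / 65.7 ft^3
LRF = 7.88 BF/ft^3

7.88


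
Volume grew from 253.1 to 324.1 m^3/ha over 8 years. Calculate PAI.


Formula: PAI = (V_T2 - V_T1) / (T2 - T1)
Volume increment = 324.1 - 253.1 = 71.0 m^3/ha
PAI = 71.0 / 8 = 8.88 m^3/ha/year

8.88


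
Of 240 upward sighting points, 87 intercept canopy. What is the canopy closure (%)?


Formula: Canopy closure = covered points / total points * 100
Closure = 87 / 240 * 100
Closure = 0.3625 * 100 = 36.3%

36.3


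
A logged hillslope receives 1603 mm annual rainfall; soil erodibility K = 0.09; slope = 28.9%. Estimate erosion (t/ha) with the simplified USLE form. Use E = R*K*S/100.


Formula: E = R * K * S / 100  (simplified USLE)
R * K = 1603 * 0.09 = 144.27
E = 144.27 * 28.9 / 100 = 41.69 t/ha

41.69


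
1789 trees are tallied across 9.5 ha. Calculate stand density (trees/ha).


Formula: Stand Density = N_trees / Area_ha
Density = 1789 trees / 9.5 ha
Density = 188 trees/ha

188


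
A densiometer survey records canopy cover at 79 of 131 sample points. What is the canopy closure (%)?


Formula: Canopy closure = covered points / total points * 100
Closure = 79 / 131 * 100
Closure = 0.6031 * 100 = 60.3%

60.3


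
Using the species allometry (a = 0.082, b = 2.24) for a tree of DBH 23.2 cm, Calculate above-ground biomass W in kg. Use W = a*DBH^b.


Formula: W = a * DBH^b  (allometric power law)
DBH^b = 23.2^2.24 = 1144.7037
W = 0.082 * 1144.7037 = 93.9 kg

93.9


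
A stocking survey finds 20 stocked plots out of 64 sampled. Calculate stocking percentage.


Formula: Stocking % = stocked plots / total plots * 100
Stocking = 20 / 64 * 100
Stocking = 0.3125 * 100 = 31.3%

31.3


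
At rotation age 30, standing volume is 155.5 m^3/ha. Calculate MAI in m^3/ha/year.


Formula: MAI = Total Volume / Stand Age
MAI = 155.5 m^3/ha / 30 years
MAI = 5.18 m^3/ha/year

5.18


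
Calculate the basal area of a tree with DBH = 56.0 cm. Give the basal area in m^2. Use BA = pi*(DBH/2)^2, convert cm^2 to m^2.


Formula: BA = pi * (DBH/2)^2 / 10000  (cm^2 to m^2)
Radius = DBH/2 = 56.0/2 = 28.0 cm
BA = pi * 28.0^2 / 10000
   = 2463.0086 cm^2 / 10000
   = 0.2463 m^2

0.2463


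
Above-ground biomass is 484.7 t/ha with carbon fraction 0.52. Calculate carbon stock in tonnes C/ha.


Formula: Carbon Stock = Biomass * Carbon Fraction
C = 484.7 t/ha * 0.52
C = 252.0 t C/ha

252.0


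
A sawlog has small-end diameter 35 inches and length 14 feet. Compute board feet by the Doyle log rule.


Doyle: BF = (D - 4)^2 * L / 16
Adjusted diameter = 35 - 4 = 31 in
(D-4)^2 = 31^2 = 961
BF = 961 * 14 / 16 = 841 BF

841


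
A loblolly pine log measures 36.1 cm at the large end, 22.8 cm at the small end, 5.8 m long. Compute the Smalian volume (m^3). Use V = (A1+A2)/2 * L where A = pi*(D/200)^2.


Smalian: V = (A1 + A2)/2 * L,  A = pi*(D/200)^2
A1 = pi*(36.1/200)^2 = 0.102354 m^2
A2 = pi*(22.8/200)^2 = 0.040828 m^2
V = (0.102354+0.040828)/2*5.8 = 0.4152 m^3

0.4152


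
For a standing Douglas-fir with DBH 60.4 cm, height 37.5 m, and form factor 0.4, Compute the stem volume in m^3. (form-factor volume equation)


Formula: V = pi * (DBH/200)^2 * H * ff
Radius = DBH/200 = 60.4/200 = 0.302 m
Radius^2 = 0.302^2 = 0.091204 m^2
V = pi * 0.091204 * 37.5 * 0.4
V = 4.298 m^3

4.298


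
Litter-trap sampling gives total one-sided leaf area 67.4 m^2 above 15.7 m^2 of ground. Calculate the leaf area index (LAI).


Formula: LAI = total leaf area / ground area  (dimensionless)
LAI = 67.4 m^2 / 15.7 m^2
LAI = 4.29

4.29


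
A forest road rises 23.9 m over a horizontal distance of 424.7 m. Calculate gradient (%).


Formula: Gradient = rise / run * 100
Gradient = 23.9 / 424.7 * 100 = 5.6%

5.6


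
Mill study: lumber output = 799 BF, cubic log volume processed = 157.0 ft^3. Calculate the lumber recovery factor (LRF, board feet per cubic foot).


Formula: LRF = Lumber Output (BF) / Log Input (ft^3)
LRF = 799 BF / 157.0 ft^3
LRF = 5.09 BF/ft^3

5.09


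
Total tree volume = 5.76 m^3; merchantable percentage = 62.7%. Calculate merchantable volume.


Formula: MV = V_total * (merchantable_pct / 100)
Merchantable fraction = 62.7% / 100 = 0.627
MV = 5.76 m^3 * 0.627 = 3.612 m^3

3.612


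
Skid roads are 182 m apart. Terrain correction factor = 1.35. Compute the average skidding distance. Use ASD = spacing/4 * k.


Formula: ASD = (spacing / 4) * correction
Uncorrected distance = spacing / 4 = 182 / 4 = 45.5 m
ASD = 45.5 * 1.35 = 61 m

61


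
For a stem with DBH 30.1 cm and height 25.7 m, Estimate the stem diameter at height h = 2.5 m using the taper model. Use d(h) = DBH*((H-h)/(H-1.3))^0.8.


Taper: d(h) = DBH * ((H - h) / (H - 1.3))^0.8
Numerator = H - h = 25.7 - 2.5 = 23.2 m
Denominator = H - 1.3 = 25.7 - 1.3 = 24.4 m
Ratio = 23.2 / 24.4 = 0.95082
d = 30.1 * 0.95082^0.8 = 28.9 cm

28.9


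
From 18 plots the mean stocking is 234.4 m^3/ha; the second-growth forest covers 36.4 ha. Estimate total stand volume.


Formula: Total Volume = Mean Volume per ha * Total Area
Total Volume = 234.4 m^3/ha * 36.4 ha
Total Volume = 8532 m^3

8532


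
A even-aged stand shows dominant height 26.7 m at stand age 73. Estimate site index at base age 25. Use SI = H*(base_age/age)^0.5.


Formula: SI = H_dom * (base_age / age)^0.5
Age ratio = 25 / 73 = 0.34247
sqrt(age_ratio) = 0.58521
SI = 26.7 * 0.58521 = 15.6 m

15.6


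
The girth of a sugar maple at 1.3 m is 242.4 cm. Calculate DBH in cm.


Formula: DBH = C / pi
DBH = 242.4 / pi
pi = 3.14159...
DBH = 77.2 cm

77.2


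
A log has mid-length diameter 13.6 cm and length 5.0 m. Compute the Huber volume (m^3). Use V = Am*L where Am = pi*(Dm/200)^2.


Huber: V = Am * L,  Am = pi*(Dm/200)^2
Am = pi*(13.6/200)^2 = 0.014527 m^2
V = 0.014527*5.0 = 0.0726 m^3

0.0726


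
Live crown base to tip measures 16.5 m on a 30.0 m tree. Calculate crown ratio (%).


Formula: Crown Ratio = (Crown Length / Total Height) * 100
CR = (16.5 m / 30.0 m) * 100
CR = 0.55 * 100 = 55.0%

55.0


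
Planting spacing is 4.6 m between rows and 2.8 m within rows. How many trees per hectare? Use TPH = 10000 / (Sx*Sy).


Formula: TPH = 10000 m^2/ha / (spacing_x * spacing_y)
Area per tree = 4.6 m * 2.8 m = 12.88 m^2
TPH = 10000 / 12.88 = 776 trees/ha

776


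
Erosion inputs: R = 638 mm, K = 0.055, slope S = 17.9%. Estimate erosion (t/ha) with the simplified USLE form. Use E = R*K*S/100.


Formula: E = R * K * S / 100  (simplified USLE)
R * K = 638 * 0.055 = 35.09
E = 35.09 * 17.9 / 100 = 6.28 t/ha

6.28


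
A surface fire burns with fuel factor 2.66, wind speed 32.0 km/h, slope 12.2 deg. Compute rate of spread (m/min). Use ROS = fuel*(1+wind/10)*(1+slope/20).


Formula: ROS = fuel * (1 + wind/10) * (1 + slope/20)
Wind factor = 1 + 32.0/10 = 4.2
Slope factor = 1 + 12.2/20 = 1.61
ROS = 2.66 * 4.2 * 1.61 = 17.99 m/min

17.99


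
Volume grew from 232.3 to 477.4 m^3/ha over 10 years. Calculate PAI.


Formula: PAI = (V_T2 - V_T1) / (T2 - T1)
Volume increment = 477.4 - 232.3 = 245.1 m^3/ha
PAI = 245.1 / 10 = 24.51 m^3/ha/year

24.51


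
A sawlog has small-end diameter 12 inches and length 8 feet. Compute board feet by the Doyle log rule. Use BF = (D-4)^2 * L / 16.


Doyle: BF = (D - 4)^2 * L / 16
Adjusted diameter = 12 - 4 = 8 in
(D-4)^2 = 8^2 = 64
BF = 64 * 8 / 16 = 32 BF

32


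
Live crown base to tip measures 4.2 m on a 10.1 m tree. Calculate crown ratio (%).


Formula: Crown Ratio = (Crown Length / Total Height) * 100
CR = (4.2 m / 10.1 m) * 100
CR = 0.4158 * 100 = 41.6%

41.6


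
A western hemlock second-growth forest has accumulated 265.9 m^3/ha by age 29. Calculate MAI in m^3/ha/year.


Formula: MAI = Total Volume / Stand Age
MAI = 265.9 m^3/ha / 29 years
MAI = 9.17 m^3/ha/year

9.17


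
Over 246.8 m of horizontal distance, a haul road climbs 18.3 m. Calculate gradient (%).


Formula: Gradient = rise / run * 100
Gradient = 18.3 / 246.8 * 100 = 7.4%

7.4


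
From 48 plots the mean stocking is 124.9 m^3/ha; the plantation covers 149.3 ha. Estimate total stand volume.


Formula: Total Volume = Mean Volume per ha * Total Area
Total Volume = 124.9 m^3/ha * 149.3 ha
Total Volume = 18648 m^3

18648


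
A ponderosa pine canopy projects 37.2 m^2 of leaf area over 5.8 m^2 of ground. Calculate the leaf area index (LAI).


Formula: LAI = total leaf area / ground area  (dimensionless)
LAI = 37.2 m^2 / 5.8 m^2
LAI = 6.41

6.41


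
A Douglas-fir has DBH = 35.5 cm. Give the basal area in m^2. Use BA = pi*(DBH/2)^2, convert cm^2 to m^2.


Formula: BA = pi * (DBH/2)^2 / 10000  (cm^2 to m^2)
Radius = DBH/2 = 35.5/2 = 17.75 cm
BA = pi * 17.75^2 / 10000
   = 989.798 cm^2 / 10000
   = 0.099 m^2

0.099


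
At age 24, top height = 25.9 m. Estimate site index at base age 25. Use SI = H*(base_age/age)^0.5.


Formula: SI = H_dom * (base_age / age)^0.5
Age ratio = 25 / 24 = 1.04167
sqrt(age_ratio) = 1.02062
SI = 25.9 * 1.02062 = 26.4 m

26.4


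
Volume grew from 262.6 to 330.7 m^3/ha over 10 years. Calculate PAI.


Formula: PAI = (V_T2 - V_T1) / (T2 - T1)
Volume increment = 330.7 - 262.6 = 68.1 m^3/ha
PAI = 68.1 / 10 = 6.81 m^3/ha/year

6.81


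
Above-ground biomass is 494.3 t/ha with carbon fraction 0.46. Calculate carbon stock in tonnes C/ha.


Formula: Carbon Stock = Biomass * Carbon Fraction
C = 494.3 t/ha * 0.46
C = 227.4 t C/ha

227.4


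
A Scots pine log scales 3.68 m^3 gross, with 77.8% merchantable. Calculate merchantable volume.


Formula: MV = V_total * (merchantable_pct / 100)
Merchantable fraction = 77.8% / 100 = 0.778
MV = 3.68 m^3 * 0.778 = 2.863 m^3

2.863


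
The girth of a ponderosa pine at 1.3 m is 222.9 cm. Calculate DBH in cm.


Formula: DBH = C / pi
DBH = 222.9 / pi
pi = 3.14159...
DBH = 71.0 cm

71.0


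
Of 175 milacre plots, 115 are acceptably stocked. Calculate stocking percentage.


Formula: Stocking % = stocked plots / total plots * 100
Stocking = 115 / 175 * 100
Stocking = 0.6571 * 100 = 65.7%

65.7


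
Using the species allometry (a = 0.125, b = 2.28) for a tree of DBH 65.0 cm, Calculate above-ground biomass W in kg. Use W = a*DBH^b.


Formula: W = a * DBH^b  (allometric power law)
DBH^b = 65.0^2.28 = 13596.9798
W = 0.125 * 13596.9798 = 1699.6 kg

1699.6


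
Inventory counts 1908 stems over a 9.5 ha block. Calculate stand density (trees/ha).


Formula: Stand Density = N_trees / Area_ha
Density = 1908 trees / 9.5 ha
Density = 201 trees/ha

201


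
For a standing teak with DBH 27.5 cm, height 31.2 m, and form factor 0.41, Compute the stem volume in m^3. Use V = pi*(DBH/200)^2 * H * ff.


Formula: V = pi * (DBH/200)^2 * H * ff
Radius = DBH/200 = 27.5/200 = 0.1375 m
Radius^2 = 0.1375^2 = 0.01890625 m^2
V = pi * 0.01890625 * 31.2 * 0.41
V = 0.76 m^3

0.76


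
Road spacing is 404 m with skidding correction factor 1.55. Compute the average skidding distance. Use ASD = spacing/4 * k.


Formula: ASD = (spacing / 4) * correction
Uncorrected distance = spacing / 4 = 404 / 4 = 101 m
ASD = 101 * 1.55 = 157 m

157


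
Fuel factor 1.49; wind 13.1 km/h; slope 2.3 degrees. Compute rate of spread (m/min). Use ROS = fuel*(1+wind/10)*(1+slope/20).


Formula: ROS = fuel * (1 + wind/10) * (1 + slope/20)
Wind factor = 1 + 13.1/10 = 2.31
Slope factor = 1 + 2.3/20 = 1.115
ROS = 1.49 * 2.31 * 1.115 = 3.84 m/min

3.84


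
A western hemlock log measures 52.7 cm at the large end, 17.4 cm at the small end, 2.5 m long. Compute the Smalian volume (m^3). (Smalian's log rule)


Smalian: V = (A1 + A2)/2 * L,  A = pi*(D/200)^2
A1 = pi*(52.7/200)^2 = 0.218128 m^2
A2 = pi*(17.4/200)^2 = 0.023779 m^2
V = (0.218128+0.023779)/2*2.5 = 0.3024 m^3

0.3024


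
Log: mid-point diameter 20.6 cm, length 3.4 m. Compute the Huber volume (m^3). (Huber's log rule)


Huber: V = Am * L,  Am = pi*(Dm/200)^2
Am = pi*(20.6/200)^2 = 0.033329 m^2
V = 0.033329*3.4 = 0.1133 m^3

0.1133


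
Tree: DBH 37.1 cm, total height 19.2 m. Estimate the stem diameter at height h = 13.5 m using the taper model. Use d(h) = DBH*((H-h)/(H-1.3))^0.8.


Taper: d(h) = DBH * ((H - h) / (H - 1.3))^0.8
Numerator = H - h = 19.2 - 13.5 = 5.7 m
Denominator = H - 1.3 = 19.2 - 1.3 = 17.9 m
Ratio = 5.7 / 17.9 = 0.31844
d = 37.1 * 0.31844^0.8 = 14.9 cm

14.9


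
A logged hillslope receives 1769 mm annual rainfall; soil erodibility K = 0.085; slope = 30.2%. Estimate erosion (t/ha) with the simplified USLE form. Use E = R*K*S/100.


Formula: E = R * K * S / 100  (simplified USLE)
R * K = 1769 * 0.085 = 150.365
E = 150.365 * 30.2 / 100 = 45.41 t/ha

45.41


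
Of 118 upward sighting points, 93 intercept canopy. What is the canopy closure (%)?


Formula: Canopy closure = covered points / total points * 100
Closure = 93 / 118 * 100
Closure = 0.7881 * 100 = 78.8%

78.8


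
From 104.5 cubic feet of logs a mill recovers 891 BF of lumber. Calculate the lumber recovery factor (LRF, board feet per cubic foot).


Formula: LRF = Lumber Output (BF) / Log Input (ft^3)
LRF = 891 BF / 104.5 ft^3
LRF = 8.53 BF/ft^3

8.53


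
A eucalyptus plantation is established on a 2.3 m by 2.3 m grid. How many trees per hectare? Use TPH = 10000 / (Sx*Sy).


Formula: TPH = 10000 m^2/ha / (spacing_x * spacing_y)
Area per tree = 2.3 m * 2.3 m = 5.29 m^2
TPH = 10000 / 5.29 = 1890 trees/ha

1890


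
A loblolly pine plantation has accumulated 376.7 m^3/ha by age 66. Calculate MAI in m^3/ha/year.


Formula: MAI = Total Volume / Stand Age
MAI = 376.7 m^3/ha / 66 years
MAI = 5.71 m^3/ha/year

5.71


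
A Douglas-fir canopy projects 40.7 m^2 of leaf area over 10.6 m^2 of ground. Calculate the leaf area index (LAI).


Formula: LAI = total leaf area / ground area  (dimensionless)
LAI = 40.7 m^2 / 10.6 m^2
LAI = 3.84

3.84


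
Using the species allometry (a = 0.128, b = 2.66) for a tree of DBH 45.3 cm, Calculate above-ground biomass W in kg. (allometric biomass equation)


Formula: W = a * DBH^b  (allometric power law)
DBH^b = 45.3^2.66 = 25422.6734
W = 0.128 * 25422.6734 = 3254.1 kg

3254.1


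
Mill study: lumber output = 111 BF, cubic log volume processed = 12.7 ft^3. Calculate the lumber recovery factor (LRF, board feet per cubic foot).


Formula: LRF = Lumber Output (BF) / Log Input (ft^3)
LRF = 111 BF / 12.7 ft^3
LRF = 8.74 BF/ft^3

8.74


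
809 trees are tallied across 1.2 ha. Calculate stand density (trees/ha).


Formula: Stand Density = N_trees / Area_ha
Density = 809 trees / 1.2 ha
Density = 674 trees/ha

674


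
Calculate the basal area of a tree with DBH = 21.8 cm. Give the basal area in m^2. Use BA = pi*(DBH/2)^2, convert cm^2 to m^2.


Formula: BA = pi * (DBH/2)^2 / 10000  (cm^2 to m^2)
Radius = DBH/2 = 21.8/2 = 10.9 cm
BA = pi * 10.9^2 / 10000
   = 373.2526 cm^2 / 10000
   = 0.0373 m^2

0.0373


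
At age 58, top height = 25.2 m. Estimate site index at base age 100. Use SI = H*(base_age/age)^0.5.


Formula: SI = H_dom * (base_age / age)^0.5
Age ratio = 100 / 58 = 1.72414
sqrt(age_ratio) = 1.31306
SI = 25.2 * 1.31306 = 33.1 m

33.1


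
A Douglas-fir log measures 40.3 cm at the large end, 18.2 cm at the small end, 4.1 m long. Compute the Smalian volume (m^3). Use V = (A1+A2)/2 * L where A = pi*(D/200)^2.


Smalian: V = (A1 + A2)/2 * L,  A = pi*(D/200)^2
A1 = pi*(40.3/200)^2 = 0.127556 m^2
A2 = pi*(18.2/200)^2 = 0.026016 m^2
V = (0.127556+0.026016)/2*4.1 = 0.3148 m^3

0.3148


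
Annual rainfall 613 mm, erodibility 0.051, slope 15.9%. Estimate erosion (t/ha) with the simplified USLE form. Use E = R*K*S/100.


Formula: E = R * K * S / 100  (simplified USLE)
R * K = 613 * 0.051 = 31.263
E = 31.263 * 15.9 / 100 = 4.97 t/ha

4.97


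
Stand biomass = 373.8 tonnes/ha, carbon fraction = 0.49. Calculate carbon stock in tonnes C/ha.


Formula: Carbon Stock = Biomass * Carbon Fraction
C = 373.8 t/ha * 0.49
C = 183.2 t C/ha

183.2


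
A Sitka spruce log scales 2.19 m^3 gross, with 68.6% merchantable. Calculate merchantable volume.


Formula: MV = V_total * (merchantable_pct / 100)
Merchantable fraction = 68.6% / 100 = 0.686
MV = 2.19 m^3 * 0.686 = 1.502 m^3

1.502


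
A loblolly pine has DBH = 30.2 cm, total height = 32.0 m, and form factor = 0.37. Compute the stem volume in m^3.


Formula: V = pi * (DBH/200)^2 * H * ff
Radius = DBH/200 = 30.2/200 = 0.151 m
Radius^2 = 0.151^2 = 0.022801 m^2
V = pi * 0.022801 * 32.0 * 0.37
V = 0.848 m^3

0.848


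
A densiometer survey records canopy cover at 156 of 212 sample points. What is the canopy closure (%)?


Formula: Canopy closure = covered points / total points * 100
Closure = 156 / 212 * 100
Closure = 0.7358 * 100 = 73.6%

73.6


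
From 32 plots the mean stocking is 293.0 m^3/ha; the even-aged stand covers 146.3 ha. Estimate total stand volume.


Formula: Total Volume = Mean Volume per ha * Total Area
Total Volume = 293.0 m^3/ha * 146.3 ha
Total Volume = 42866 m^3

42866


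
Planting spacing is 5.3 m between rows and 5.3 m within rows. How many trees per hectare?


Formula: TPH = 10000 m^2/ha / (spacing_x * spacing_y)
Area per tree = 5.3 m * 5.3 m = 28.09 m^2
TPH = 10000 / 28.09 = 356 trees/ha

356


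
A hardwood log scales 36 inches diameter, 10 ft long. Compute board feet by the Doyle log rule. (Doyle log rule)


Doyle: BF = (D - 4)^2 * L / 16
Adjusted diameter = 36 - 4 = 32 in
(D-4)^2 = 32^2 = 1024
BF = 1024 * 10 / 16 = 640 BF

640


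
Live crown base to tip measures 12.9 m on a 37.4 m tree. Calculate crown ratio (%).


Formula: Crown Ratio = (Crown Length / Total Height) * 100
CR = (12.9 m / 37.4 m) * 100
CR = 0.3449 * 100 = 34.5%

34.5


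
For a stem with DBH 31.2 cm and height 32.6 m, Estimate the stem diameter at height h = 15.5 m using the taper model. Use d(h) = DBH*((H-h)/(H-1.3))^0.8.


Taper: d(h) = DBH * ((H - h) / (H - 1.3))^0.8
Numerator = H - h = 32.6 - 15.5 = 17.1 m
Denominator = H - 1.3 = 32.6 - 1.3 = 31.3 m
Ratio = 17.1 / 31.3 = 0.54633
d = 31.2 * 0.54633^0.8 = 19.2 cm

19.2


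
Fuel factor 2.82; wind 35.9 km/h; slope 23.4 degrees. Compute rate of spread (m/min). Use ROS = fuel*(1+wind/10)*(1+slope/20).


Formula: ROS = fuel * (1 + wind/10) * (1 + slope/20)
Wind factor = 1 + 35.9/10 = 4.59
Slope factor = 1 + 23.4/20 = 2.17
ROS = 2.82 * 4.59 * 2.17 = 28.09 m/min

28.09


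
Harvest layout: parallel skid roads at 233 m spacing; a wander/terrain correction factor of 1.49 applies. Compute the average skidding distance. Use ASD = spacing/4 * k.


Formula: ASD = (spacing / 4) * correction
Uncorrected distance = spacing / 4 = 233 / 4 = 58.25 m
ASD = 58.25 * 1.49 = 87 m

87


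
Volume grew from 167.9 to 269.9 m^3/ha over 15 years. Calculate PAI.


Formula: PAI = (V_T2 - V_T1) / (T2 - T1)
Volume increment = 269.9 - 167.9 = 102.0 m^3/ha
PAI = 102.0 / 15 = 6.8 m^3/ha/year

6.8


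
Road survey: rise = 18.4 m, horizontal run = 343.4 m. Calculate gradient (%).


Formula: Gradient = rise / run * 100
Gradient = 18.4 / 343.4 * 100 = 5.4%

5.4


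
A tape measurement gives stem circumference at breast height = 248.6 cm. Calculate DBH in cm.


Formula: DBH = C / pi
DBH = 248.6 / pi
pi = 3.14159...
DBH = 79.1 cm

79.1


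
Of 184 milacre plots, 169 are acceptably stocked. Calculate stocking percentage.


Formula: Stocking % = stocked plots / total plots * 100
Stocking = 169 / 184 * 100
Stocking = 0.9185 * 100 = 91.8%

91.8


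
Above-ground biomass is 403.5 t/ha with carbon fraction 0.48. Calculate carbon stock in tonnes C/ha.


Formula: Carbon Stock = Biomass * Carbon Fraction
C = 403.5 t/ha * 0.48
C = 193.7 t C/ha

193.7


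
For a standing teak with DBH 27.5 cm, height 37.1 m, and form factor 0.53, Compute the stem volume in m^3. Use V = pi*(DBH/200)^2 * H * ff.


Formula: V = pi * (DBH/200)^2 * H * ff
Radius = DBH/200 = 27.5/200 = 0.1375 m
Radius^2 = 0.1375^2 = 0.01890625 m^2
V = pi * 0.01890625 * 37.1 * 0.53
V = 1.168 m^3

1.168


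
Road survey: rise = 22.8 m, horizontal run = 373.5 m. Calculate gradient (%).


Formula: Gradient = rise / run * 100
Gradient = 22.8 / 373.5 * 100 = 6.1%

6.1


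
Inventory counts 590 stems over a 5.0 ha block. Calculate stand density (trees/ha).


Formula: Stand Density = N_trees / Area_ha
Density = 590 trees / 5.0 ha
Density = 118 trees/ha

118


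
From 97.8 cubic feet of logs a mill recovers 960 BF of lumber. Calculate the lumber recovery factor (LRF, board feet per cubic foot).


Formula: LRF = Lumber Output (BF) / Log Input (ft^3)
LRF = 960 BF / 97.8 ft^3
LRF = 9.82 BF/ft^3

9.82


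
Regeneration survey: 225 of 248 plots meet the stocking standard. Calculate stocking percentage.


Formula: Stocking % = stocked plots / total plots * 100
Stocking = 225 / 248 * 100
Stocking = 0.9073 * 100 = 90.7%

90.7


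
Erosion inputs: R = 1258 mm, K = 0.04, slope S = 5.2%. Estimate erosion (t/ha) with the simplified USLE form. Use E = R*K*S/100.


Formula: E = R * K * S / 100  (simplified USLE)
R * K = 1258 * 0.04 = 50.32
E = 50.32 * 5.2 / 100 = 2.62 t/ha

2.62


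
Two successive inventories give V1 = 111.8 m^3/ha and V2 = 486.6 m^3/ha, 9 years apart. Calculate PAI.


Formula: PAI = (V_T2 - V_T1) / (T2 - T1)
Volume increment = 486.6 - 111.8 = 374.8 m^3/ha
PAI = 374.8 / 9 = 41.64 m^3/ha/year

41.64


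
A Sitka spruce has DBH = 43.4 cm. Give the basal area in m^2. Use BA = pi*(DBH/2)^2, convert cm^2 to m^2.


Formula: BA = pi * (DBH/2)^2 / 10000  (cm^2 to m^2)
Radius = DBH/2 = 43.4/2 = 21.7 cm
BA = pi * 21.7^2 / 10000
   = 1479.3446 cm^2 / 10000
   = 0.1479 m^2

0.1479


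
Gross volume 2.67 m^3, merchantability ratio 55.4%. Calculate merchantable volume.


Formula: MV = V_total * (merchantable_pct / 100)
Merchantable fraction = 55.4% / 100 = 0.554
MV = 2.67 m^3 * 0.554 = 1.479 m^3

1.479


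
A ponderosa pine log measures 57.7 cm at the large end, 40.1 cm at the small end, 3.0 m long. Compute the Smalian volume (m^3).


Smalian: V = (A1 + A2)/2 * L,  A = pi*(D/200)^2
A1 = pi*(57.7/200)^2 = 0.261482 m^2
A2 = pi*(40.1/200)^2 = 0.126293 m^2
V = (0.261482+0.126293)/2*3.0 = 0.5817 m^3

0.5817


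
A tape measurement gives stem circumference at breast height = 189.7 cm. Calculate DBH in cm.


Formula: DBH = C / pi
DBH = 189.7 / pi
pi = 3.14159...
DBH = 60.4 cm

60.4


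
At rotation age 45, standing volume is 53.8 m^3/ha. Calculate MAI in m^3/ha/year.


Formula: MAI = Total Volume / Stand Age
MAI = 53.8 m^3/ha / 45 years
MAI = 1.2 m^3/ha/year

1.2


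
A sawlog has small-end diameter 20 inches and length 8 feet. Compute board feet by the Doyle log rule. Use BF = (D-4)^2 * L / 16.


Doyle: BF = (D - 4)^2 * L / 16
Adjusted diameter = 20 - 4 = 16 in
(D-4)^2 = 16^2 = 256
BF = 256 * 8 / 16 = 128 BF

128


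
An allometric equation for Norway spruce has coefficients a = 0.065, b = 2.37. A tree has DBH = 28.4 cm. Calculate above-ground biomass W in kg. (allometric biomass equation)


Formula: W = a * DBH^b  (allometric power law)
DBH^b = 28.4^2.37 = 2782.047
W = 0.065 * 2782.047 = 180.8 kg

180.8


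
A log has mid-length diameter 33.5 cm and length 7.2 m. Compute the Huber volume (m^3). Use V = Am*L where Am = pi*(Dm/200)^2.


Huber: V = Am * L,  Am = pi*(Dm/200)^2
Am = pi*(33.5/200)^2 = 0.088141 m^2
V = 0.088141*7.2 = 0.6346 m^3

0.6346


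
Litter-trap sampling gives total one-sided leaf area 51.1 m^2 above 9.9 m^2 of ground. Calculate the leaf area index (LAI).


Formula: LAI = total leaf area / ground area  (dimensionless)
LAI = 51.1 m^2 / 9.9 m^2
LAI = 5.16

5.16


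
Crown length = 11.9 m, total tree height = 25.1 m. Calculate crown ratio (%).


Formula: Crown Ratio = (Crown Length / Total Height) * 100
CR = (11.9 m / 25.1 m) * 100
CR = 0.4741 * 100 = 47.4%

47.4


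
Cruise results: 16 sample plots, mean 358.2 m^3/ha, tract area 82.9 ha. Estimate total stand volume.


Formula: Total Volume = Mean Volume per ha * Total Area
Total Volume = 358.2 m^3/ha * 82.9 ha
Total Volume = 29695 m^3

29695


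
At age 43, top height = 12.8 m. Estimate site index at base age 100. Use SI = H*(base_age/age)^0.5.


Formula: SI = H_dom * (base_age / age)^0.5
Age ratio = 100 / 43 = 2.32558
sqrt(age_ratio) = 1.52499
SI = 12.8 * 1.52499 = 19.5 m

19.5


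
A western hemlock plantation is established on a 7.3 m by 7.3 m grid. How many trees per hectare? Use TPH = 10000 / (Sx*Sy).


Formula: TPH = 10000 m^2/ha / (spacing_x * spacing_y)
Area per tree = 7.3 m * 7.3 m = 53.29 m^2
TPH = 10000 / 53.29 = 188 trees/ha

188


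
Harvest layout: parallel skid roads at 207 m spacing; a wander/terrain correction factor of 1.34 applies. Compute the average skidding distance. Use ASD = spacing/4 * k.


Formula: ASD = (spacing / 4) * correction
Uncorrected distance = spacing / 4 = 207 / 4 = 51.75 m
ASD = 51.75 * 1.34 = 69 m

69


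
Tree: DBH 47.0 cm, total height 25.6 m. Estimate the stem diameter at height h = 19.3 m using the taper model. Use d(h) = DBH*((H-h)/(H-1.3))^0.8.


Taper: d(h) = DBH * ((H - h) / (H - 1.3))^0.8
Numerator = H - h = 25.6 - 19.3 = 6.3 m
Denominator = H - 1.3 = 25.6 - 1.3 = 24.3 m
Ratio = 6.3 / 24.3 = 0.25926
d = 47.0 * 0.25926^0.8 = 16.0 cm

16.0


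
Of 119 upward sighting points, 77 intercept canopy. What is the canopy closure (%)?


Formula: Canopy closure = covered points / total points * 100
Closure = 77 / 119 * 100
Closure = 0.6471 * 100 = 64.7%

64.7


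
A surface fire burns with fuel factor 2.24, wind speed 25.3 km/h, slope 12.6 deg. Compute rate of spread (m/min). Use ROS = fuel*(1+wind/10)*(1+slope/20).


Formula: ROS = fuel * (1 + wind/10) * (1 + slope/20)
Wind factor = 1 + 25.3/10 = 3.53
Slope factor = 1 + 12.6/20 = 1.63
ROS = 2.24 * 3.53 * 1.63 = 12.89 m/min

12.89


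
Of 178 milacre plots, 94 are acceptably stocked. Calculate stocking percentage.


Formula: Stocking % = stocked plots / total plots * 100
Stocking = 94 / 178 * 100
Stocking = 0.5281 * 100 = 52.8%

52.8


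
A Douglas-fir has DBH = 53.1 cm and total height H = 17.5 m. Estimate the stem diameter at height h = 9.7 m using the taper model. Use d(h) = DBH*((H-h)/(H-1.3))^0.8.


Taper: d(h) = DBH * ((H - h) / (H - 1.3))^0.8
Numerator = H - h = 17.5 - 9.7 = 7.8 m
Denominator = H - 1.3 = 17.5 - 1.3 = 16.2 m
Ratio = 7.8 / 16.2 = 0.48148
d = 53.1 * 0.48148^0.8 = 29.6 cm

29.6


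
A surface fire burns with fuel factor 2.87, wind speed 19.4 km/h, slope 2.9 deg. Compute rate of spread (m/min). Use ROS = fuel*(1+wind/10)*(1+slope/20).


Formula: ROS = fuel * (1 + wind/10) * (1 + slope/20)
Wind factor = 1 + 19.4/10 = 2.94
Slope factor = 1 + 2.9/20 = 1.145
ROS = 2.87 * 2.94 * 1.145 = 9.66 m/min

9.66


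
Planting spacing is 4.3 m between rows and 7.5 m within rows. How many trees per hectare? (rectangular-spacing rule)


Formula: TPH = 10000 m^2/ha / (spacing_x * spacing_y)
Area per tree = 4.3 m * 7.5 m = 32.25 m^2
TPH = 10000 / 32.25 = 310 trees/ha

310


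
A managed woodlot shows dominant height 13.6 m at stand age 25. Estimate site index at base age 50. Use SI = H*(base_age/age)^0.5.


Formula: SI = H_dom * (base_age / age)^0.5
Age ratio = 50 / 25 = 2.0
sqrt(age_ratio) = 1.41421
SI = 13.6 * 1.41421 = 19.2 m

19.2


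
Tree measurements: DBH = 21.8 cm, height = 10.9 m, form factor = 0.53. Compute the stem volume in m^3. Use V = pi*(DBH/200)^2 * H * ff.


Formula: V = pi * (DBH/200)^2 * H * ff
Radius = DBH/200 = 21.8/200 = 0.109 m
Radius^2 = 0.109^2 = 0.011881 m^2
V = pi * 0.011881 * 10.9 * 0.53
V = 0.216 m^3

0.216


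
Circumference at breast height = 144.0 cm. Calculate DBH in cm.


Formula: DBH = C / pi
DBH = 144.0 / pi
pi = 3.14159...
DBH = 45.8 cm

45.8


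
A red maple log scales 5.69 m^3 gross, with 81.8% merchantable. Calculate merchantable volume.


Formula: MV = V_total * (merchantable_pct / 100)
Merchantable fraction = 81.8% / 100 = 0.818
MV = 5.69 m^3 * 0.818 = 4.654 m^3

4.654


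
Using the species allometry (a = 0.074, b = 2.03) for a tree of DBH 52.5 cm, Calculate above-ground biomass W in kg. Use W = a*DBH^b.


Formula: W = a * DBH^b  (allometric power law)
DBH^b = 52.5^2.03 = 3104.012
W = 0.074 * 3104.012 = 229.7 kg

229.7


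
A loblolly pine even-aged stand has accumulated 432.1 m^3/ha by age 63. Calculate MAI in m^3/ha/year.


Formula: MAI = Total Volume / Stand Age
MAI = 432.1 m^3/ha / 63 years
MAI = 6.86 m^3/ha/year

6.86


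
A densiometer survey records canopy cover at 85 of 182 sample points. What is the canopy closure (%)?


Formula: Canopy closure = covered points / total points * 100
Closure = 85 / 182 * 100
Closure = 0.467 * 100 = 46.7%

46.7


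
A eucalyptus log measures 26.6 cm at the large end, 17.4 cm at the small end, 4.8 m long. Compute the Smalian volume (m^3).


Smalian: V = (A1 + A2)/2 * L,  A = pi*(D/200)^2
A1 = pi*(26.6/200)^2 = 0.055572 m^2
A2 = pi*(17.4/200)^2 = 0.023779 m^2
V = (0.055572+0.023779)/2*4.8 = 0.1904 m^3

0.1904


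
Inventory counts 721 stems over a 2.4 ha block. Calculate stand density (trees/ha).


Formula: Stand Density = N_trees / Area_ha
Density = 721 trees / 2.4 ha
Density = 300 trees/ha

300


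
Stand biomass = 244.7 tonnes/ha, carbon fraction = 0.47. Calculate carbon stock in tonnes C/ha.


Formula: Carbon Stock = Biomass * Carbon Fraction
C = 244.7 t/ha * 0.47
C = 115.0 t C/ha

115.0


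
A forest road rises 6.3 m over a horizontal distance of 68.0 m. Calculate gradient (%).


Formula: Gradient = rise / run * 100
Gradient = 6.3 / 68.0 * 100 = 9.3%

9.3


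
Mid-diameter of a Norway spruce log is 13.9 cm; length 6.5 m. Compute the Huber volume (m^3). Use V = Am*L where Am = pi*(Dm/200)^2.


Huber: V = Am * L,  Am = pi*(Dm/200)^2
Am = pi*(13.9/200)^2 = 0.015175 m^2
V = 0.015175*6.5 = 0.0986 m^3

0.0986


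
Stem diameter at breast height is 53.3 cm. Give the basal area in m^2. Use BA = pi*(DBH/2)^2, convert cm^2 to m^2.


Formula: BA = pi * (DBH/2)^2 / 10000  (cm^2 to m^2)
Radius = DBH/2 = 53.3/2 = 26.65 cm
BA = pi * 26.65^2 / 10000
   = 2231.2298 cm^2 / 10000
   = 0.2231 m^2

0.2231


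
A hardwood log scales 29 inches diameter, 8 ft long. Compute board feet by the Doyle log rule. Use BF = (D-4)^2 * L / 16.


Doyle: BF = (D - 4)^2 * L / 16
Adjusted diameter = 29 - 4 = 25 in
(D-4)^2 = 25^2 = 625
BF = 625 * 8 / 16 = 313 BF

313


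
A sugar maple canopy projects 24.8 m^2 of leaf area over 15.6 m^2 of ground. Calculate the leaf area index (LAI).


Formula: LAI = total leaf area / ground area  (dimensionless)
LAI = 24.8 m^2 / 15.6 m^2
LAI = 1.59

1.59


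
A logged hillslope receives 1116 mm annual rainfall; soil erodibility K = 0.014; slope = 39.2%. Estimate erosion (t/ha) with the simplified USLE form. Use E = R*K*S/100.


Formula: E = R * K * S / 100  (simplified USLE)
R * K = 1116 * 0.014 = 15.624
E = 15.624 * 39.2 / 100 = 6.12 t/ha

6.12
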